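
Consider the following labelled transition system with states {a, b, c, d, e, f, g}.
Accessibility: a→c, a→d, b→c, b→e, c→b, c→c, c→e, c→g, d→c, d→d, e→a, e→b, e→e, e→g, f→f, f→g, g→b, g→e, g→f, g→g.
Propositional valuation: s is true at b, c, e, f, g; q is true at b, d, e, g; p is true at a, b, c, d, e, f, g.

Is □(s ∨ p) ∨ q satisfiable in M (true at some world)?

Let φ = □(s ∨ p) ∨ q. Evaluate φ at each world:
  a (successors {c, d}): φ is true.
  b (successors {c, e}): φ is true.
  c (successors {b, c, e, g}): φ is true.
  d (successors {c, d}): φ is true.
  e (successors {a, b, e, g}): φ is true.
  f (successors {f, g}): φ is true.
  g (successors {b, e, f, g}): φ is true.
Detail at a (witness):
  At a: □(s ∨ p) is true, q is false, so □(s ∨ p) ∨ q is true.
    At a: □(s ∨ p) requires s ∨ p at every successor {c, d}.
      At c: s ∨ p is true.
      At d: s ∨ p is true.
    So □(s ∨ p) is true at a.

Yes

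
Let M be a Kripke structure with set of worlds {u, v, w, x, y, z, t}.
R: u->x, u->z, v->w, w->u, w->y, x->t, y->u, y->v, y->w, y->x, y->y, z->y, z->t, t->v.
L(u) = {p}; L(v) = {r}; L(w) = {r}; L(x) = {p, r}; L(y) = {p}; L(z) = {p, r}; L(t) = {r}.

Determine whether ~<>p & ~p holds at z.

Recall that <>ψ holds at a world iff ψ holds at some accessible world.
At z: ~<>p is false, ~p is false, so ~<>p & ~p is false.
  At z: <>p is true, so ~<>p is false.
    At z: <>p requires p at some successor in {y, t}.
      p holds at y, so <>p is true at z.

No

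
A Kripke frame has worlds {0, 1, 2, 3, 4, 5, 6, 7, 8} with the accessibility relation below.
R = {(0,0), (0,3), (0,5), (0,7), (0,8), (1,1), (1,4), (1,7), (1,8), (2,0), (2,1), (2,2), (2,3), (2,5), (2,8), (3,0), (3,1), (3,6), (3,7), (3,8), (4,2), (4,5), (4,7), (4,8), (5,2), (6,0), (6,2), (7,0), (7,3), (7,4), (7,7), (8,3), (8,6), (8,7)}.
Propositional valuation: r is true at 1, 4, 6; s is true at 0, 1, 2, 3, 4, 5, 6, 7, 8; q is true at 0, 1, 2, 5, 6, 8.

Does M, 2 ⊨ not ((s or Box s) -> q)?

No

At 2: (s or Box s) -> q is true, so not ((s or Box s) -> q) is false.
  At 2: s or Box s is true, q is true, so (s or Box s) -> q is true.
    At 2: s is true, Box s is true, so s or Box s is true.
      At 2: Box s requires s at every successor {0, 1, 2, 3, 5, 8}.
        At 0: s is true.
        At 1: s is true.
        At 2: s is true.
        At 3: s is true.
        At 5: s is true.
        At 8: s is true.
      So Box s is true at 2.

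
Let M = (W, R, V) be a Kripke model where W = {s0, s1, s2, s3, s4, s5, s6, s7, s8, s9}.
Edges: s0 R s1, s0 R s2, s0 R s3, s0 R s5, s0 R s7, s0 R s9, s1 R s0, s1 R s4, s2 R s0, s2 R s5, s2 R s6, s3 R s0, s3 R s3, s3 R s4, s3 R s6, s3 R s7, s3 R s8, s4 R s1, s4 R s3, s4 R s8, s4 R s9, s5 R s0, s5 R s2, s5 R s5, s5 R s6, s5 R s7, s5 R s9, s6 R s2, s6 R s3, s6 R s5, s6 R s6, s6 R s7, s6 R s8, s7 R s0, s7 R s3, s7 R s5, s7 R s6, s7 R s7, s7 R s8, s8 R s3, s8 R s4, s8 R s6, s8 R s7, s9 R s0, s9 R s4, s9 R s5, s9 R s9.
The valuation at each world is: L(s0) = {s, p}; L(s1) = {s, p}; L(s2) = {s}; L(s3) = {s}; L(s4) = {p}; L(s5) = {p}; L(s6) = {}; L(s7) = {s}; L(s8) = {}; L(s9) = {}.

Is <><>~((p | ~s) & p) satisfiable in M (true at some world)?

Let φ = <><>~((p | ~s) & p). Evaluate φ at each world:
  s0 (successors {s1, s2, s3, s5, s7, s9}): φ is true.
  s1 (successors {s0, s4}): φ is true.
  s2 (successors {s0, s5, s6}): φ is true.
  s3 (successors {s0, s3, s4, s6, s7, s8}): φ is true.
  s4 (successors {s1, s3, s8, s9}): φ is true.
  s5 (successors {s0, s2, s5, s6, s7, s9}): φ is true.
  s6 (successors {s2, s3, s5, s6, s7, s8}): φ is true.
  s7 (successors {s0, s3, s5, s6, s7, s8}): φ is true.
  s8 (successors {s3, s4, s6, s7}): φ is true.
  s9 (successors {s0, s4, s5, s9}): φ is true.
Detail at s0 (witness):
  At s0: <><>~((p | ~s) & p) requires <>~((p | ~s) & p) at some successor in {s1, s2, s3, s5, s7, s9}.
    <>~((p | ~s) & p) holds at s2, so <><>~((p | ~s) & p) is true at s0.
      At s2: <>~((p | ~s) & p) requires ~((p | ~s) & p) at some successor in {s0, s5, s6}.
        ~((p | ~s) & p) holds at s6, so <>~((p | ~s) & p) is true at s2.

Yes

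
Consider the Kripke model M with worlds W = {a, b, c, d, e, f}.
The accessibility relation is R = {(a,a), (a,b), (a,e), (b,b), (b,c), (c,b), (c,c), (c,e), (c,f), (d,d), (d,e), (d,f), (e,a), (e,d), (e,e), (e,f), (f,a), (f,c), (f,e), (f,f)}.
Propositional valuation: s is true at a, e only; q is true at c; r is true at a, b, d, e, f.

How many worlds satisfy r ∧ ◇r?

5

Let φ = r ∧ ◇r. Evaluate φ at each world:
  a (successors {a, b, e}): φ is true.
  b (successors {b, c}): φ is true.
  c (successors {b, c, e, f}): φ is false.
  d (successors {d, e, f}): φ is true.
  e (successors {a, d, e, f}): φ is true.
  f (successors {a, c, e, f}): φ is true.
For instance, at e:
  At e: r is true, ◇r is true, so r ∧ ◇r is true.
    At e: ◇r requires r at some successor in {a, d, e, f}.
      r holds at a, so ◇r is true at e.
Satisfying worlds: {a, b, d, e, f}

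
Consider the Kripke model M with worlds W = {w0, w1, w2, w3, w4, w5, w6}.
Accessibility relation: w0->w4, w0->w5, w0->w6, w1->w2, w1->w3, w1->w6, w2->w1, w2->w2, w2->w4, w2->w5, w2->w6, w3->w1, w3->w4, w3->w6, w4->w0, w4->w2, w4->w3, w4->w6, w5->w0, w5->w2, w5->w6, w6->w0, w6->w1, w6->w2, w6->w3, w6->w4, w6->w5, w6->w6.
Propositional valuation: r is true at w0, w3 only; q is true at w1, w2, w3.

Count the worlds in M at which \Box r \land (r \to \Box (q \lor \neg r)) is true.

Let φ = \Box r \land (r \to \Box (q \lor \neg r)). Evaluate φ at each world:
  w0 (successors {w4, w5, w6}): φ is false.
  w1 (successors {w2, w3, w6}): φ is false.
  w2 (successors {w1, w2, w4, w5, w6}): φ is false.
  w3 (successors {w1, w4, w6}): φ is false.
  w4 (successors {w0, w2, w3, w6}): φ is false.
  w5 (successors {w0, w2, w6}): φ is false.
  w6 (successors {w0, w1, w2, w3, w4, w5, w6}): φ is false.
For instance, at w2:
  At w2: \Box r is false, r \to \Box (q \lor \neg r) is true, so \Box r \land (r \to \Box (q \lor \neg r)) is false.
    At w2: \Box r requires r at every successor {w1, w2, w4, w5, w6}.
      r fails at w1, so \Box r is false at w2.
    At w2: r is false, \Box (q \lor \neg r) is true, so r \to \Box (q \lor \neg r) is true.
      At w2: \Box (q \lor \neg r) requires q \lor \neg r at every successor {w1, w2, w4, w5, w6}.
        At w1: q \lor \neg r is true.
        At w2: q \lor \neg r is true.
        At w4: q \lor \neg r is true.
        At w5: q \lor \neg r is true.
        At w6: q \lor \neg r is true.
      So \Box (q \lor \neg r) is true at w2.
Satisfying worlds: none.

0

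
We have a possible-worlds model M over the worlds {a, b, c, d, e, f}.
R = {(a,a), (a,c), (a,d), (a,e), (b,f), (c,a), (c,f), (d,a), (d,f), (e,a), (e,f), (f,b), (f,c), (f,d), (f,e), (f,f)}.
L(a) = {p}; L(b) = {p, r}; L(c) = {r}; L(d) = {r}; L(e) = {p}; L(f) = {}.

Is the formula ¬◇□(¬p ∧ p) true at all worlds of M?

Let φ = ¬◇□(¬p ∧ p). Evaluate φ at each world:
  a (successors {a, c, d, e}): φ is true.
  b (successors {f}): φ is true.
  c (successors {a, f}): φ is true.
  d (successors {a, f}): φ is true.
  e (successors {a, f}): φ is true.
  f (successors {b, c, d, e, f}): φ is true.
For instance, at d:
  At d: ◇□(¬p ∧ p) is false, so ¬◇□(¬p ∧ p) is true.
    At d: ◇□(¬p ∧ p) requires □(¬p ∧ p) at some successor in {a, f}.
      At a: □(¬p ∧ p) is false.
      At f: □(¬p ∧ p) is false.
    So ◇□(¬p ∧ p) is false at d.

Yes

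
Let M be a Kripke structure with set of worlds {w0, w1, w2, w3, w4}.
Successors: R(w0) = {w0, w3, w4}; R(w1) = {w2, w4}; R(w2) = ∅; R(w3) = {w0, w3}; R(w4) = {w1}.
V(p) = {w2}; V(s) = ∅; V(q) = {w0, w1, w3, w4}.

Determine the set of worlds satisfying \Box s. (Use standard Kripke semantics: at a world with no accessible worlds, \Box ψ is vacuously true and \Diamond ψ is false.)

w2

Let φ = \Box s. Evaluate φ at each world:
  w0 (successors {w0, w3, w4}): φ is false.
  w1 (successors {w2, w4}): φ is false.
  w2 (successors ∅): φ is true.
  w3 (successors {w0, w3}): φ is false.
  w4 (successors {w1}): φ is false.
For instance, at w3:
  At w3: \Box s requires s at every successor {w0, w3}.
    s fails at w0, so \Box s is false at w3.
Satisfying worlds: {w2}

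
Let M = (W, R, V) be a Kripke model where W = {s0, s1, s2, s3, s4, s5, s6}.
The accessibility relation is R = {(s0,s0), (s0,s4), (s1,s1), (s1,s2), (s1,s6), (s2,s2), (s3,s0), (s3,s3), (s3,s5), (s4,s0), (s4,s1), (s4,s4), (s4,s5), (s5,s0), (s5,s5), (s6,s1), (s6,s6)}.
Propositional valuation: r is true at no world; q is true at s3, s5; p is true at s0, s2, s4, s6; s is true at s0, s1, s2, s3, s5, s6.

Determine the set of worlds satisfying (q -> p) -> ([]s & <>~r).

s1, s2, s3, s5, s6

Recall that []ψ holds at a world iff ψ holds at every accessible world, and <>ψ holds iff ψ holds at some accessible world.
Let φ = (q -> p) -> ([]s & <>~r). Evaluate φ at each world:
  s0 (successors {s0, s4}): φ is false.
  s1 (successors {s1, s2, s6}): φ is true.
  s2 (successors {s2}): φ is true.
  s3 (successors {s0, s3, s5}): φ is true.
  s4 (successors {s0, s1, s4, s5}): φ is false.
  s5 (successors {s0, s5}): φ is true.
  s6 (successors {s1, s6}): φ is true.
For instance, at s0:
  At s0: q -> p is true, []s & <>~r is false, so (q -> p) -> ([]s & <>~r) is false.
    At s0: []s is false, <>~r is true, so []s & <>~r is false.
      At s0: []s requires s at every successor {s0, s4}.
        s fails at s4, so []s is false at s0.
      At s0: <>~r requires ~r at some successor in {s0, s4}.
        ~r holds at s0, so <>~r is true at s0.
Satisfying worlds: {s1, s2, s3, s5, s6}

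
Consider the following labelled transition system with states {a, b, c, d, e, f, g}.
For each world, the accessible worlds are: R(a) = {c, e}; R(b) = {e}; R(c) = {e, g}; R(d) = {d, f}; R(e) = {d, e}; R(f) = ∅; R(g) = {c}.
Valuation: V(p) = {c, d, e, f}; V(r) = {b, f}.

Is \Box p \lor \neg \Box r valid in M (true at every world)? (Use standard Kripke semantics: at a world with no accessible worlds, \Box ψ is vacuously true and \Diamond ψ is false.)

Recall that \Box ψ holds at a world iff ψ holds at every accessible world, and \Diamond ψ holds iff ψ holds at some accessible world.
Let φ = \Box p \lor \neg \Box r. Evaluate φ at each world:
  a (successors {c, e}): φ is true.
  b (successors {e}): φ is true.
  c (successors {e, g}): φ is true.
  d (successors {d, f}): φ is true.
  e (successors {d, e}): φ is true.
  f (successors ∅): φ is true.
  g (successors {c}): φ is true.
For instance, at e:
  At e: \Box p is true, \neg \Box r is true, so \Box p \lor \neg \Box r is true.
    At e: \Box p requires p at every successor {d, e}.
      At d: p is true.
      At e: p is true.
    So \Box p is true at e.
    At e: \Box r is false, so \neg \Box r is true.
      At e: \Box r requires r at every successor {d, e}.
        r fails at d, so \Box r is false at e.

Yes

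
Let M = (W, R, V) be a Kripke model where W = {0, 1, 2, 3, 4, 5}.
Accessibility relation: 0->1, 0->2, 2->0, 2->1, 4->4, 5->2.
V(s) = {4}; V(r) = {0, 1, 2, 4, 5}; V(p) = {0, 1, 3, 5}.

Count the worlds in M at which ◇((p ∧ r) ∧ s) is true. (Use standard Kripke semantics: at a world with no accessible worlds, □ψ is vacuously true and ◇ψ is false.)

0

Let φ = ◇((p ∧ r) ∧ s). Evaluate φ at each world:
  0 (successors {1, 2}): φ is false.
  1 (successors ∅): φ is false.
  2 (successors {0, 1}): φ is false.
  3 (successors ∅): φ is false.
  4 (successors {4}): φ is false.
  5 (successors {2}): φ is false.
For instance, at 0:
  At 0: ◇((p ∧ r) ∧ s) requires (p ∧ r) ∧ s at some successor in {1, 2}.
    At 1: (p ∧ r) ∧ s is false.
    At 2: (p ∧ r) ∧ s is false.
  So ◇((p ∧ r) ∧ s) is false at 0.
Satisfying worlds: none.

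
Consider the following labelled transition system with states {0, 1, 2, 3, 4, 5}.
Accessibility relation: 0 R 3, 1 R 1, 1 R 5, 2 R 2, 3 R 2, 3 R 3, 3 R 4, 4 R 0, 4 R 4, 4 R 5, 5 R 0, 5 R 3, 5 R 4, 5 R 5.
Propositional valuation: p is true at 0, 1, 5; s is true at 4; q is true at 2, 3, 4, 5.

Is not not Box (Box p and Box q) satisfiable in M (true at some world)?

Recall that Box ψ holds at a world iff ψ holds at every accessible world, and Dia ψ holds iff ψ holds at some accessible world.
Let φ = not not Box (Box p and Box q). Evaluate φ at each world:
  0 (successors {3}): φ is false.
  1 (successors {1, 5}): φ is false.
  2 (successors {2}): φ is false.
  3 (successors {2, 3, 4}): φ is false.
  4 (successors {0, 4, 5}): φ is false.
  5 (successors {0, 3, 4, 5}): φ is false.
For instance, at 3:
  At 3: not Box (Box p and Box q) is true, so not not Box (Box p and Box q) is false.
    At 3: Box (Box p and Box q) is false, so not Box (Box p and Box q) is true.
      At 3: Box (Box p and Box q) requires Box p and Box q at every successor {2, 3, 4}.
        Box p and Box q fails at 2, so Box (Box p and Box q) is false at 3.

No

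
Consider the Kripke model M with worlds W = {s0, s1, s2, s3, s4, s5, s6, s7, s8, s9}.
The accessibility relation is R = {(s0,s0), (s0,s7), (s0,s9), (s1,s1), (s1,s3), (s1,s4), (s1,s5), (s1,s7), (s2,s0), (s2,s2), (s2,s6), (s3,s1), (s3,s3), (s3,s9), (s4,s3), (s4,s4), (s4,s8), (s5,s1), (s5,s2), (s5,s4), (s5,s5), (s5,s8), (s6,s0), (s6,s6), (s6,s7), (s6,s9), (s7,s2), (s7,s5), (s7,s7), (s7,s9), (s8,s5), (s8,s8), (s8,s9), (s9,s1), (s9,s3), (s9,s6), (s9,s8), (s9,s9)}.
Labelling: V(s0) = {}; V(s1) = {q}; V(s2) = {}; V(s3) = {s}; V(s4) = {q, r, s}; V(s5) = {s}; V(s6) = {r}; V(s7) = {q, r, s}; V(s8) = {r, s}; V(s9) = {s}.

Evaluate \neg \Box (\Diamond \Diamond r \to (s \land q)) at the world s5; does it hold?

Recall that \Box ψ holds at a world iff ψ holds at every accessible world, and \Diamond ψ holds iff ψ holds at some accessible world.
At s5: \Box (\Diamond \Diamond r \to (s \land q)) is false, so \neg \Box (\Diamond \Diamond r \to (s \land q)) is true.
  At s5: \Box (\Diamond \Diamond r \to (s \land q)) requires \Diamond \Diamond r \to (s \land q) at every successor {s1, s2, s4, s5, s8}.
    \Diamond \Diamond r \to (s \land q) fails at s1, so \Box (\Diamond \Diamond r \to (s \land q)) is false at s5.
      At s1: \Diamond \Diamond r is true, s \land q is false, so \Diamond \Diamond r \to (s \land q) is false.

Yes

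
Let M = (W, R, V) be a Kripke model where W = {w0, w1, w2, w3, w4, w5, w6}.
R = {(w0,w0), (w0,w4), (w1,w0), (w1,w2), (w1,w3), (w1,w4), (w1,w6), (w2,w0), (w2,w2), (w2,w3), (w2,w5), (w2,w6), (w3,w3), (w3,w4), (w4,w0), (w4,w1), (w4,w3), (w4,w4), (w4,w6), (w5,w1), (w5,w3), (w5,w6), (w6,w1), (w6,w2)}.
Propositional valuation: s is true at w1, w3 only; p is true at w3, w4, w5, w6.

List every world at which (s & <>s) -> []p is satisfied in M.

Let φ = (s & <>s) -> []p. Evaluate φ at each world:
  w0 (successors {w0, w4}): φ is true.
  w1 (successors {w0, w2, w3, w4, w6}): φ is false.
  w2 (successors {w0, w2, w3, w5, w6}): φ is true.
  w3 (successors {w3, w4}): φ is true.
  w4 (successors {w0, w1, w3, w4, w6}): φ is true.
  w5 (successors {w1, w3, w6}): φ is true.
  w6 (successors {w1, w2}): φ is true.
For instance, at w5:
  At w5: s & <>s is false, []p is false, so (s & <>s) -> []p is true.
    At w5: s is false, <>s is true, so s & <>s is false.
      At w5: <>s requires s at some successor in {w1, w3, w6}.
        s holds at w1, so <>s is true at w5.
    At w5: []p requires p at every successor {w1, w3, w6}.
      p fails at w1, so []p is false at w5.
Satisfying worlds: {w0, w2, w3, w4, w5, w6}

w0, w2, w3, w4, w5, w6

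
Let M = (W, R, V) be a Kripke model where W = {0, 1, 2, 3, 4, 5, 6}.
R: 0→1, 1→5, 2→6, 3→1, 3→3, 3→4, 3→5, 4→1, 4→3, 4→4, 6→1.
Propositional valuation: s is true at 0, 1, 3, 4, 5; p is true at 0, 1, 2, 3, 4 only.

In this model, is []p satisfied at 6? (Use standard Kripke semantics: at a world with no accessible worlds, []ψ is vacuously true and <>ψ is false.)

Yes

Recall that []ψ holds at a world iff ψ holds at every accessible world, and <>ψ holds iff ψ holds at some accessible world.
At 6: []p requires p at every successor {1}.
  At 1: p is true.
So []p is true at 6.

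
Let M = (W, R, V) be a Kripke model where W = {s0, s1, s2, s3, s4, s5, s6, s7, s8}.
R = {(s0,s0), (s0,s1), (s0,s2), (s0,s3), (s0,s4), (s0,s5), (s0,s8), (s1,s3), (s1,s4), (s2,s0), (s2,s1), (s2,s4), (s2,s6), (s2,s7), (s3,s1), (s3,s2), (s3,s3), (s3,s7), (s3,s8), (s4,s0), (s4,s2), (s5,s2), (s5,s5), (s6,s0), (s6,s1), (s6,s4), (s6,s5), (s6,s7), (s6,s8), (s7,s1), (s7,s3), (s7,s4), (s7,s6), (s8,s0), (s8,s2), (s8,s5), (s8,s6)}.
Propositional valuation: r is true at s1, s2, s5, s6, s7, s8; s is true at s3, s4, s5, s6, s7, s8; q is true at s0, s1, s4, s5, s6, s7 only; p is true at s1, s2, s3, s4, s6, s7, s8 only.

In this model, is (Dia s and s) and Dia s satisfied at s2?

No

Recall that Dia ψ holds at a world iff ψ holds at some accessible world.
At s2: Dia s and s is false, Dia s is true, so (Dia s and s) and Dia s is false.
  At s2: Dia s is true, s is false, so Dia s and s is false.
    At s2: Dia s requires s at some successor in {s0, s1, s4, s6, s7}.
      s holds at s4, so Dia s is true at s2.
  At s2: Dia s requires s at some successor in {s0, s1, s4, s6, s7}.
    s holds at s4, so Dia s is true at s2.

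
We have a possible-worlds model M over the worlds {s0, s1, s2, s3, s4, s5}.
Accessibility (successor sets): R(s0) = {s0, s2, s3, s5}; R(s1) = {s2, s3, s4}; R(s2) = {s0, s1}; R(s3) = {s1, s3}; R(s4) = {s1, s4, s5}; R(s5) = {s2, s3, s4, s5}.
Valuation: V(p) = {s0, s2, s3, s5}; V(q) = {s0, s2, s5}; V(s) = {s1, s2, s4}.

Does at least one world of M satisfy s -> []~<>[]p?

Let φ = s -> []~<>[]p. Evaluate φ at each world:
  s0 (successors {s0, s2, s3, s5}): φ is true.
  s1 (successors {s2, s3, s4}): φ is false.
  s2 (successors {s0, s1}): φ is false.
  s3 (successors {s1, s3}): φ is true.
  s4 (successors {s1, s4, s5}): φ is true.
  s5 (successors {s2, s3, s4, s5}): φ is true.
Detail at s0 (witness):
  At s0: s is false, []~<>[]p is false, so s -> []~<>[]p is true.
    At s0: []~<>[]p requires ~<>[]p at every successor {s0, s2, s3, s5}.
      ~<>[]p fails at s0, so []~<>[]p is false at s0.

Yes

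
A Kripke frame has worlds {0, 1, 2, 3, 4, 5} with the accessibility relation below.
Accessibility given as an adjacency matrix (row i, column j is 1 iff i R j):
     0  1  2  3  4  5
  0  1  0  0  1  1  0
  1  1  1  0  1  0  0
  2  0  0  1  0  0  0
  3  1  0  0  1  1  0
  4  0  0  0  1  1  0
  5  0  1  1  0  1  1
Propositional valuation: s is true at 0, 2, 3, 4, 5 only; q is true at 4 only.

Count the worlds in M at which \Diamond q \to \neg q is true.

Let φ = \Diamond q \to \neg q. Evaluate φ at each world:
  0 (successors {0, 3, 4}): φ is true.
  1 (successors {0, 1, 3}): φ is true.
  2 (successors {2}): φ is true.
  3 (successors {0, 3, 4}): φ is true.
  4 (successors {3, 4}): φ is false.
  5 (successors {1, 2, 4, 5}): φ is true.
For instance, at 2:
  At 2: \Diamond q is false, \neg q is true, so \Diamond q \to \neg q is true.
    At 2: \Diamond q requires q at some successor in {2}.
      At 2: q is false.
    So \Diamond q is false at 2.
Satisfying worlds: {0, 1, 2, 3, 5}

5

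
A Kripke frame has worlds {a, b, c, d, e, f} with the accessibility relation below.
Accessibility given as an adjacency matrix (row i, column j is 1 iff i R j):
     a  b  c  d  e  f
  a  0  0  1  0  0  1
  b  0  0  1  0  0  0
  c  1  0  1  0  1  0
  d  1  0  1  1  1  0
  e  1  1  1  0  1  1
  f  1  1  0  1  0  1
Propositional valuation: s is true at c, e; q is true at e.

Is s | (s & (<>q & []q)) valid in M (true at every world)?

No

Let φ = s | (s & (<>q & []q)). Evaluate φ at each world:
  a (successors {c, f}): φ is false.
  b (successors {c}): φ is false.
  c (successors {a, c, e}): φ is true.
  d (successors {a, c, d, e}): φ is false.
  e (successors {a, b, c, e, f}): φ is true.
  f (successors {a, b, d, f}): φ is false.
Detail at a (counterexample):
  At a: s is false, s & (<>q & []q) is false, so s | (s & (<>q & []q)) is false.
    At a: s is false, <>q & []q is false, so s & (<>q & []q) is false.
      At a: <>q is false, []q is false, so <>q & []q is false.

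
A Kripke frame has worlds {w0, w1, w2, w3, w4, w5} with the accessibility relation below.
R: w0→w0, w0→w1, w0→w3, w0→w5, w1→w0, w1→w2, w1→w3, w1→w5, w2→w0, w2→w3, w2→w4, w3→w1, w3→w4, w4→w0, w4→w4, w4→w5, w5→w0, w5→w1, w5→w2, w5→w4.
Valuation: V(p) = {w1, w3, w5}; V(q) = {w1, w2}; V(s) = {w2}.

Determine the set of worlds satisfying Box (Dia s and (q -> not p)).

Recall that Box ψ holds at a world iff ψ holds at every accessible world, and Dia ψ holds iff ψ holds at some accessible world.
Let φ = Box (Dia s and (q -> not p)). Evaluate φ at each world:
  w0 (successors {w0, w1, w3, w5}): φ is false.
  w1 (successors {w0, w2, w3, w5}): φ is false.
  w2 (successors {w0, w3, w4}): φ is false.
  w3 (successors {w1, w4}): φ is false.
  w4 (successors {w0, w4, w5}): φ is false.
  w5 (successors {w0, w1, w2, w4}): φ is false.
For instance, at w4:
  At w4: Box (Dia s and (q -> not p)) requires Dia s and (q -> not p) at every successor {w0, w4, w5}.
    Dia s and (q -> not p) fails at w0, so Box (Dia s and (q -> not p)) is false at w4.
      At w0: Dia s is false, q -> not p is true, so Dia s and (q -> not p) is false.
Satisfying worlds: none.

none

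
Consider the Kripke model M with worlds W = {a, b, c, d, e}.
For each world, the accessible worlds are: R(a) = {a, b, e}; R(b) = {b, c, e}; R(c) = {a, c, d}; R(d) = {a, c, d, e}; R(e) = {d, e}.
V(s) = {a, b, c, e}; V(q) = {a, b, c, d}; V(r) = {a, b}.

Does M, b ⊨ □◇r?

No

At b: □◇r requires ◇r at every successor {b, c, e}.
  ◇r fails at e, so □◇r is false at b.
    At e: ◇r requires r at some successor in {d, e}.
      At d: r is false.
      At e: r is false.
    So ◇r is false at e.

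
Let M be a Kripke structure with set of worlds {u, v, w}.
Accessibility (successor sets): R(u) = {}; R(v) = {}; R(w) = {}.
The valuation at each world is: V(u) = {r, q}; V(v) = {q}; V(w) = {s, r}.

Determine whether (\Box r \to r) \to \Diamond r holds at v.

At v: \Box r \to r is false, \Diamond r is false, so (\Box r \to r) \to \Diamond r is true.
  At v: \Box r is true, r is false, so \Box r \to r is false.
    At v: no accessible worlds, so \Box r holds vacuously.
  At v: no accessible worlds, so \Diamond r is false.

Yes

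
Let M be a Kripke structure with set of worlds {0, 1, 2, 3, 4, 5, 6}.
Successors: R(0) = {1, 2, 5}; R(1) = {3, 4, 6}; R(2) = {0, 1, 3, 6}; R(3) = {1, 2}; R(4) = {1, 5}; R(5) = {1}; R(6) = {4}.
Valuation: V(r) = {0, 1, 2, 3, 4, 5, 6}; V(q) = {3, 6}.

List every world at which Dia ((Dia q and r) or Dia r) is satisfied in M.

Let φ = Dia ((Dia q and r) or Dia r). Evaluate φ at each world:
  0 (successors {1, 2, 5}): φ is true.
  1 (successors {3, 4, 6}): φ is true.
  2 (successors {0, 1, 3, 6}): φ is true.
  3 (successors {1, 2}): φ is true.
  4 (successors {1, 5}): φ is true.
  5 (successors {1}): φ is true.
  6 (successors {4}): φ is true.
For instance, at 6:
  At 6: Dia ((Dia q and r) or Dia r) requires (Dia q and r) or Dia r at some successor in {4}.
    (Dia q and r) or Dia r holds at 4, so Dia ((Dia q and r) or Dia r) is true at 6.
      At 4: Dia q and r is false, Dia r is true, so (Dia q and r) or Dia r is true.
Satisfying worlds: {0, 1, 2, 3, 4, 5, 6}

0, 1, 2, 3, 4, 5, 6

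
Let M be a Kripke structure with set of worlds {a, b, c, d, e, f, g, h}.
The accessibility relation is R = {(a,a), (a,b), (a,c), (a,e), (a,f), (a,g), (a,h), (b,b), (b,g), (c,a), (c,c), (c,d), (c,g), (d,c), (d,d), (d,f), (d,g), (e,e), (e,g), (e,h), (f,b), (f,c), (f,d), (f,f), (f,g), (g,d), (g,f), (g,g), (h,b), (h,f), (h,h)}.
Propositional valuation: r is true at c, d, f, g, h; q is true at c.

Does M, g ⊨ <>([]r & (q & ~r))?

No

Recall that []ψ holds at a world iff ψ holds at every accessible world, and <>ψ holds iff ψ holds at some accessible world.
At g: <>([]r & (q & ~r)) requires []r & (q & ~r) at some successor in {d, f, g}.
  At d: []r & (q & ~r) is false.
  At f: []r & (q & ~r) is false.
  At g: []r & (q & ~r) is false.
So <>([]r & (q & ~r)) is false at g.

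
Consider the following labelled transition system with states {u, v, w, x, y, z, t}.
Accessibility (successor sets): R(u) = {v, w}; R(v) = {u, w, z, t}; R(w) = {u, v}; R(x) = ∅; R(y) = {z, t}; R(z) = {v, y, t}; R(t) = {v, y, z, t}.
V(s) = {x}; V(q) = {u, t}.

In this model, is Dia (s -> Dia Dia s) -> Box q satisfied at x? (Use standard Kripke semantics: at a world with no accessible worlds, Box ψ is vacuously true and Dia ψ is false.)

Yes

At x: Dia (s -> Dia Dia s) is false, Box q is true, so Dia (s -> Dia Dia s) -> Box q is true.
  At x: no accessible worlds, so Dia (s -> Dia Dia s) is false.
  At x: no accessible worlds, so Box q holds vacuously.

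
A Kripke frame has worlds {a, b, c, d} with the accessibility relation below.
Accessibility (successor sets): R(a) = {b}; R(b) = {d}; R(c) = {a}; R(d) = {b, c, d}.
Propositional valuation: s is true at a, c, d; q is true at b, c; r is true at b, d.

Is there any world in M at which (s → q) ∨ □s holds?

Let φ = (s → q) ∨ □s. Evaluate φ at each world:
  a (successors {b}): φ is false.
  b (successors {d}): φ is true.
  c (successors {a}): φ is true.
  d (successors {b, c, d}): φ is false.
Detail at b (witness):
  At b: s → q is true, □s is true, so (s → q) ∨ □s is true.
    At b: □s requires s at every successor {d}.
      At d: s is true.
    So □s is true at b.

Yes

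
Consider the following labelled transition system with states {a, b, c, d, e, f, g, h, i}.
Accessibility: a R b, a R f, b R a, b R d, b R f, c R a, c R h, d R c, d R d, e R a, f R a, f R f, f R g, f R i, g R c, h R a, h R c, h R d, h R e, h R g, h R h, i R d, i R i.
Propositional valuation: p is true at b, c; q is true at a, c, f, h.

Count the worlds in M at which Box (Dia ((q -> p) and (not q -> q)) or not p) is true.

5

Let φ = Box (Dia ((q -> p) and (not q -> q)) or not p). Evaluate φ at each world:
  a (successors {b, f}): φ is false.
  b (successors {a, d, f}): φ is true.
  c (successors {a, h}): φ is true.
  d (successors {c, d}): φ is false.
  e (successors {a}): φ is true.
  f (successors {a, f, g, i}): φ is true.
  g (successors {c}): φ is false.
  h (successors {a, c, d, e, g, h}): φ is false.
  i (successors {d, i}): φ is true.
For instance, at d:
  At d: Box (Dia ((q -> p) and (not q -> q)) or not p) requires Dia ((q -> p) and (not q -> q)) or not p at every successor {c, d}.
    Dia ((q -> p) and (not q -> q)) or not p fails at c, so Box (Dia ((q -> p) and (not q -> q)) or not p) is false at d.
      At c: Dia ((q -> p) and (not q -> q)) is false, not p is false, so Dia ((q -> p) and (not q -> q)) or not p is false.
Satisfying worlds: {b, c, e, f, i}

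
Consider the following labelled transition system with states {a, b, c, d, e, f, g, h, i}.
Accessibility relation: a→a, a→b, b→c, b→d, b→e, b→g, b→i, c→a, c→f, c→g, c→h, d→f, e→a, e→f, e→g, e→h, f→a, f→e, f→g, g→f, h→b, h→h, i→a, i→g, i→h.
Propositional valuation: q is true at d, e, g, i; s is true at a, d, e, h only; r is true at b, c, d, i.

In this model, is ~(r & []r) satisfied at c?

At c: r & []r is false, so ~(r & []r) is true.
  At c: r is true, []r is false, so r & []r is false.
    At c: []r requires r at every successor {a, f, g, h}.
      r fails at a, so []r is false at c.

Yes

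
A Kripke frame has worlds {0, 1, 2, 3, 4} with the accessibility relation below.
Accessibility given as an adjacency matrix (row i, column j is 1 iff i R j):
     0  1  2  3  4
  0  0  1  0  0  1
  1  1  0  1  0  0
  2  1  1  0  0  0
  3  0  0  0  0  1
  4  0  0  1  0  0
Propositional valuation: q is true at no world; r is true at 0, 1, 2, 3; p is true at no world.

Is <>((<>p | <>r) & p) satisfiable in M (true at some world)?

No

Recall that <>ψ holds at a world iff ψ holds at some accessible world.
Let φ = <>((<>p | <>r) & p). Evaluate φ at each world:
  0 (successors {1, 4}): φ is false.
  1 (successors {0, 2}): φ is false.
  2 (successors {0, 1}): φ is false.
  3 (successors {4}): φ is false.
  4 (successors {2}): φ is false.
For instance, at 4:
  At 4: <>((<>p | <>r) & p) requires (<>p | <>r) & p at some successor in {2}.
    At 2: (<>p | <>r) & p is false.
  So <>((<>p | <>r) & p) is false at 4.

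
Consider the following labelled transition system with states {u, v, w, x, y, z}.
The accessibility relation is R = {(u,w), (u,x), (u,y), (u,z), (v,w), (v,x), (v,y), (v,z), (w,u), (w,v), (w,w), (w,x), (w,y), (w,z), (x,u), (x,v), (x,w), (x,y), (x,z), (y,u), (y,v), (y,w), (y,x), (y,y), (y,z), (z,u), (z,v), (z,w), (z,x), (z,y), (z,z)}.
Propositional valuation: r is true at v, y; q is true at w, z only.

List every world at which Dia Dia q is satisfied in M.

u, v, w, x, y, z

Let φ = Dia Dia q. Evaluate φ at each world:
  u (successors {w, x, y, z}): φ is true.
  v (successors {w, x, y, z}): φ is true.
  w (successors {u, v, w, x, y, z}): φ is true.
  x (successors {u, v, w, y, z}): φ is true.
  y (successors {u, v, w, x, y, z}): φ is true.
  z (successors {u, v, w, x, y, z}): φ is true.
For instance, at y:
  At y: Dia Dia q requires Dia q at some successor in {u, v, w, x, y, z}.
    Dia q holds at u, so Dia Dia q is true at y.
      At u: Dia q requires q at some successor in {w, x, y, z}.
        q holds at w, so Dia q is true at u.
Satisfying worlds: {u, v, w, x, y, z}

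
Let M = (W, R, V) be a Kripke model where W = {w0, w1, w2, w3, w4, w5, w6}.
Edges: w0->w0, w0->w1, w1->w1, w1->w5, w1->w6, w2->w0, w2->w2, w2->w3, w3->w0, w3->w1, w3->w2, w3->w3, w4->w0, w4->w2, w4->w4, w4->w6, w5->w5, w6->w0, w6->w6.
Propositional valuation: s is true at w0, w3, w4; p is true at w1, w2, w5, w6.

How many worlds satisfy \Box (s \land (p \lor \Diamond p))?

Let φ = \Box (s \land (p \lor \Diamond p)). Evaluate φ at each world:
  w0 (successors {w0, w1}): φ is false.
  w1 (successors {w1, w5, w6}): φ is false.
  w2 (successors {w0, w2, w3}): φ is false.
  w3 (successors {w0, w1, w2, w3}): φ is false.
  w4 (successors {w0, w2, w4, w6}): φ is false.
  w5 (successors {w5}): φ is false.
  w6 (successors {w0, w6}): φ is false.
For instance, at w2:
  At w2: \Box (s \land (p \lor \Diamond p)) requires s \land (p \lor \Diamond p) at every successor {w0, w2, w3}.
    s \land (p \lor \Diamond p) fails at w2, so \Box (s \land (p \lor \Diamond p)) is false at w2.
      At w2: s is false, p \lor \Diamond p is true, so s \land (p \lor \Diamond p) is false.
Satisfying worlds: none.

0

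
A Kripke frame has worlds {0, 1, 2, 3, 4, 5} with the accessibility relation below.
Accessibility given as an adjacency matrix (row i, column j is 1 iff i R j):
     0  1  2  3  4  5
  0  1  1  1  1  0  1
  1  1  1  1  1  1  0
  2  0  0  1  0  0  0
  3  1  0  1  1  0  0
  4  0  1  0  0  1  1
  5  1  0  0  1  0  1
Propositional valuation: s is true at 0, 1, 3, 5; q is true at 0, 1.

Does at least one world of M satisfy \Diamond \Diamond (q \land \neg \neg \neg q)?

No

Let φ = \Diamond \Diamond (q \land \neg \neg \neg q). Evaluate φ at each world:
  0 (successors {0, 1, 2, 3, 5}): φ is false.
  1 (successors {0, 1, 2, 3, 4}): φ is false.
  2 (successors {2}): φ is false.
  3 (successors {0, 2, 3}): φ is false.
  4 (successors {1, 4, 5}): φ is false.
  5 (successors {0, 3, 5}): φ is false.
For instance, at 1:
  At 1: \Diamond \Diamond (q \land \neg \neg \neg q) requires \Diamond (q \land \neg \neg \neg q) at some successor in {0, 1, 2, 3, 4}.
    At 0: \Diamond (q \land \neg \neg \neg q) is false.
    At 1: \Diamond (q \land \neg \neg \neg q) is false.
    At 2: \Diamond (q \land \neg \neg \neg q) is false.
    At 3: \Diamond (q \land \neg \neg \neg q) is false.
    At 4: \Diamond (q \land \neg \neg \neg q) is false.
  So \Diamond \Diamond (q \land \neg \neg \neg q) is false at 1.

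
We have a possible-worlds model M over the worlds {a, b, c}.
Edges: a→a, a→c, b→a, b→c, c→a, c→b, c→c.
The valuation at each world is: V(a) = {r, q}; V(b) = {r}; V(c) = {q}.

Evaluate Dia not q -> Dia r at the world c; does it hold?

Yes

At c: Dia not q is true, Dia r is true, so Dia not q -> Dia r is true.
  At c: Dia not q requires not q at some successor in {a, b, c}.
    not q holds at b, so Dia not q is true at c.
  At c: Dia r requires r at some successor in {a, b, c}.
    r holds at a, so Dia r is true at c.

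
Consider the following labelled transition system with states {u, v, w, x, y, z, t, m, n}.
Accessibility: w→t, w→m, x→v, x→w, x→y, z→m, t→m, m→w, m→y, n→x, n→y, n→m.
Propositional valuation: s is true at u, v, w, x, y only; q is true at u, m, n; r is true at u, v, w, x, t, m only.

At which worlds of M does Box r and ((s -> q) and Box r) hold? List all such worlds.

u, z, t

Let φ = Box r and ((s -> q) and Box r). Evaluate φ at each world:
  u (successors ∅): φ is true.
  v (successors ∅): φ is false.
  w (successors {t, m}): φ is false.
  x (successors {v, w, y}): φ is false.
  y (successors ∅): φ is false.
  z (successors {m}): φ is true.
  t (successors {m}): φ is true.
  m (successors {w, y}): φ is false.
  n (successors {x, y, m}): φ is false.
For instance, at n:
  At n: Box r is false, (s -> q) and Box r is false, so Box r and ((s -> q) and Box r) is false.
    At n: Box r requires r at every successor {x, y, m}.
      r fails at y, so Box r is false at n.
    At n: s -> q is true, Box r is false, so (s -> q) and Box r is false.
      At n: Box r requires r at every successor {x, y, m}.
        r fails at y, so Box r is false at n.
Satisfying worlds: {u, z, t}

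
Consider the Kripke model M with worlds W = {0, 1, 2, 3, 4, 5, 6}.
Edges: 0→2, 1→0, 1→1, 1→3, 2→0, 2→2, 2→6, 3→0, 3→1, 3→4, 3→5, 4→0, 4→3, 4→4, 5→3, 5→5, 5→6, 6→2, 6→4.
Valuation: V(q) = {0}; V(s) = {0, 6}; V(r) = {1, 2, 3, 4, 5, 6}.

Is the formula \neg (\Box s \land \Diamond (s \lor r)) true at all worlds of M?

Yes

Let φ = \neg (\Box s \land \Diamond (s \lor r)). Evaluate φ at each world:
  0 (successors {2}): φ is true.
  1 (successors {0, 1, 3}): φ is true.
  2 (successors {0, 2, 6}): φ is true.
  3 (successors {0, 1, 4, 5}): φ is true.
  4 (successors {0, 3, 4}): φ is true.
  5 (successors {3, 5, 6}): φ is true.
  6 (successors {2, 4}): φ is true.
For instance, at 3:
  At 3: \Box s \land \Diamond (s \lor r) is false, so \neg (\Box s \land \Diamond (s \lor r)) is true.
    At 3: \Box s is false, \Diamond (s \lor r) is true, so \Box s \land \Diamond (s \lor r) is false.
      At 3: \Box s requires s at every successor {0, 1, 4, 5}.
        s fails at 1, so \Box s is false at 3.
      At 3: \Diamond (s \lor r) requires s \lor r at some successor in {0, 1, 4, 5}.
        s \lor r holds at 0, so \Diamond (s \lor r) is true at 3.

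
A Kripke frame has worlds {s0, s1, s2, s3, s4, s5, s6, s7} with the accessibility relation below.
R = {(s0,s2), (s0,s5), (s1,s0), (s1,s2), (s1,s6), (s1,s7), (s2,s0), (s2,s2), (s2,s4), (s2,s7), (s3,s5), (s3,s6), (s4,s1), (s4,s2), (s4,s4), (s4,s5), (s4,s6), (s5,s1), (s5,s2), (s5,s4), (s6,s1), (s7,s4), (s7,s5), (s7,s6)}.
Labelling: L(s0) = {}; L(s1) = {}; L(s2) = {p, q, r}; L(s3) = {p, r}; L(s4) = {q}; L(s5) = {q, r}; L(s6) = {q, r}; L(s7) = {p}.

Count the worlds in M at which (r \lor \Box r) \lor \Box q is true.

6

Let φ = (r \lor \Box r) \lor \Box q. Evaluate φ at each world:
  s0 (successors {s2, s5}): φ is true.
  s1 (successors {s0, s2, s6, s7}): φ is false.
  s2 (successors {s0, s2, s4, s7}): φ is true.
  s3 (successors {s5, s6}): φ is true.
  s4 (successors {s1, s2, s4, s5, s6}): φ is false.
  s5 (successors {s1, s2, s4}): φ is true.
  s6 (successors {s1}): φ is true.
  s7 (successors {s4, s5, s6}): φ is true.
For instance, at s0:
  At s0: r \lor \Box r is true, \Box q is true, so (r \lor \Box r) \lor \Box q is true.
    At s0: r is false, \Box r is true, so r \lor \Box r is true.
      At s0: \Box r requires r at every successor {s2, s5}.
        At s2: r is true.
        At s5: r is true.
      So \Box r is true at s0.
    At s0: \Box q requires q at every successor {s2, s5}.
      At s2: q is true.
      At s5: q is true.
    So \Box q is true at s0.
Satisfying worlds: {s0, s2, s3, s5, s6, s7}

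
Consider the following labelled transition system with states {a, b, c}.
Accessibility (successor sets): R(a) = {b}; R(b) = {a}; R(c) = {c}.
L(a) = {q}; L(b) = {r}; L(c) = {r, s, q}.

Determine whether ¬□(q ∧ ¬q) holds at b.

Yes

At b: □(q ∧ ¬q) is false, so ¬□(q ∧ ¬q) is true.
  At b: □(q ∧ ¬q) requires q ∧ ¬q at every successor {a}.
    q ∧ ¬q fails at a, so □(q ∧ ¬q) is false at b.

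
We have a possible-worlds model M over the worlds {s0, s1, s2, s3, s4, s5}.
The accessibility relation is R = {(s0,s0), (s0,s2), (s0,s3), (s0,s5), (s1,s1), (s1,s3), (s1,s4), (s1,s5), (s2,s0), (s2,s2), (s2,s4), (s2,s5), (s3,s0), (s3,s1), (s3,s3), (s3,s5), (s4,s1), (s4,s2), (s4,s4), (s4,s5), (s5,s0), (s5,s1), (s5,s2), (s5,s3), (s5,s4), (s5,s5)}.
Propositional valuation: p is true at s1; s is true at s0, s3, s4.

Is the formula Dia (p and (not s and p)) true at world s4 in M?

At s4: Dia (p and (not s and p)) requires p and (not s and p) at some successor in {s1, s2, s4, s5}.
  p and (not s and p) holds at s1, so Dia (p and (not s and p)) is true at s4.

Yes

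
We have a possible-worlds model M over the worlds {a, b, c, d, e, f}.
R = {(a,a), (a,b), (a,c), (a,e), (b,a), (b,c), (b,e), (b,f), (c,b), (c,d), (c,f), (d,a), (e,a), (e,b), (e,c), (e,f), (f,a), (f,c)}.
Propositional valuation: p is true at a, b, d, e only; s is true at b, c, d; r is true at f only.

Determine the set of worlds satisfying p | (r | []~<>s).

Recall that []ψ holds at a world iff ψ holds at every accessible world, and <>ψ holds iff ψ holds at some accessible world.
Let φ = p | (r | []~<>s). Evaluate φ at each world:
  a (successors {a, b, c, e}): φ is true.
  b (successors {a, c, e, f}): φ is true.
  c (successors {b, d, f}): φ is false.
  d (successors {a}): φ is true.
  e (successors {a, b, c, f}): φ is true.
  f (successors {a, c}): φ is true.
For instance, at b:
  At b: p is true, r | []~<>s is false, so p | (r | []~<>s) is true.
    At b: r is false, []~<>s is false, so r | []~<>s is false.
      At b: []~<>s requires ~<>s at every successor {a, c, e, f}.
        ~<>s fails at a, so []~<>s is false at b.
Satisfying worlds: {a, b, d, e, f}

a, b, d, e, f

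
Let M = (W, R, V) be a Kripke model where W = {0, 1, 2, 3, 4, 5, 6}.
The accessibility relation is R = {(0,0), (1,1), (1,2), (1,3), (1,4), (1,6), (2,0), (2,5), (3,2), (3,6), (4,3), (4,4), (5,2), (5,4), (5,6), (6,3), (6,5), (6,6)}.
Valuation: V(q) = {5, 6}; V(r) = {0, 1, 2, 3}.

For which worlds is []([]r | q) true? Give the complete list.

0, 2

Let φ = []([]r | q). Evaluate φ at each world:
  0 (successors {0}): φ is true.
  1 (successors {1, 2, 3, 4, 6}): φ is false.
  2 (successors {0, 5}): φ is true.
  3 (successors {2, 6}): φ is false.
  4 (successors {3, 4}): φ is false.
  5 (successors {2, 4, 6}): φ is false.
  6 (successors {3, 5, 6}): φ is false.
For instance, at 2:
  At 2: []([]r | q) requires []r | q at every successor {0, 5}.
      At 0: []r is true, q is false, so []r | q is true.
      At 5: []r is false, q is true, so []r | q is true.
  So []([]r | q) is true at 2.
Satisfying worlds: {0, 2}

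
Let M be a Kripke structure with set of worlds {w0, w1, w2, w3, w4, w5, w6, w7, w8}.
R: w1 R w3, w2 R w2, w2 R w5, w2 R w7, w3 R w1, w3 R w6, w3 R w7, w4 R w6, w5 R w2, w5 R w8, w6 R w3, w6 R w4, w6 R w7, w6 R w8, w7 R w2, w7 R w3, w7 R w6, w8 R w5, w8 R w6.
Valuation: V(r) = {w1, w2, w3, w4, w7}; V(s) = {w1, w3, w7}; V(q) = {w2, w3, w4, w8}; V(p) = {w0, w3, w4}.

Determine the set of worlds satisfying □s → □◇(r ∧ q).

w0, w2, w3, w4, w5, w6, w7, w8

Let φ = □s → □◇(r ∧ q). Evaluate φ at each world:
  w0 (successors ∅): φ is true.
  w1 (successors {w3}): φ is false.
  w2 (successors {w2, w5, w7}): φ is true.
  w3 (successors {w1, w6, w7}): φ is true.
  w4 (successors {w6}): φ is true.
  w5 (successors {w2, w8}): φ is true.
  w6 (successors {w3, w4, w7, w8}): φ is true.
  w7 (successors {w2, w3, w6}): φ is true.
  w8 (successors {w5, w6}): φ is true.
For instance, at w5:
  At w5: □s is false, □◇(r ∧ q) is false, so □s → □◇(r ∧ q) is true.
    At w5: □s requires s at every successor {w2, w8}.
      s fails at w2, so □s is false at w5.
    At w5: □◇(r ∧ q) requires ◇(r ∧ q) at every successor {w2, w8}.
      ◇(r ∧ q) fails at w8, so □◇(r ∧ q) is false at w5.
Satisfying worlds: {w0, w2, w3, w4, w5, w6, w7, w8}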